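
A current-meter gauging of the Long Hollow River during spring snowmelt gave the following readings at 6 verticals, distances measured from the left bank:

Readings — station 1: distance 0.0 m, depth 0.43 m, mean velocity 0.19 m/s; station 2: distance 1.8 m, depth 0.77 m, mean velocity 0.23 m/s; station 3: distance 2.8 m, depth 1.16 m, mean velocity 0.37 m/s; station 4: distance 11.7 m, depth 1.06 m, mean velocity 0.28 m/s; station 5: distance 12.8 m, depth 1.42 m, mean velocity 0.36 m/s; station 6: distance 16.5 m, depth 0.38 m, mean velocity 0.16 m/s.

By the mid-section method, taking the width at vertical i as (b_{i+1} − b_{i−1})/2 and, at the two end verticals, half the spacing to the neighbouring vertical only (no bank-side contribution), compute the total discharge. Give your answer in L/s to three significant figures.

w_1 = (1.8 − 0.0)/2 = 0.9 m; q_1 = 0.19 × 0.43 × 0.9 = 0.07353 m³/s
w_2 = (2.8 − 0.0)/2 = 1.4 m; q_2 = 0.23 × 0.77 × 1.4 = 0.2479 m³/s
w_3 = (11.7 − 1.8)/2 = 4.95 m; q_3 = 0.37 × 1.16 × 4.95 = 2.125 m³/s
w_4 = (12.8 − 2.8)/2 = 5 m; q_4 = 0.28 × 1.06 × 5 = 1.484 m³/s
w_5 = (16.5 − 11.7)/2 = 2.4 m; q_5 = 0.36 × 1.42 × 2.4 = 1.227 m³/s
w_6 = (16.5 − 12.8)/2 = 1.85 m; q_6 = 0.16 × 0.38 × 1.85 = 0.1125 m³/s
Q = Σ qᵢ = 5.269 m³/s
= 5.269 × 1000 = 5269 L/s

5270 L/s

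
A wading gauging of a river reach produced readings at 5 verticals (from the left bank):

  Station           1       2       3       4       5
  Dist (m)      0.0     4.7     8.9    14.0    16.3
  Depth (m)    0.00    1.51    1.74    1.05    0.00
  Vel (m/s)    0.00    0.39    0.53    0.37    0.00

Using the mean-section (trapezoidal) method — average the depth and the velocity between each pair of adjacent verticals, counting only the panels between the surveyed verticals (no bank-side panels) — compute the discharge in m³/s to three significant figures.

Panel 1-2: Δb = 4.7 m, d̄ = (0.00+1.51)/2 = 0.755, v̄ = (0.00+0.39)/2 = 0.195 → q = 4.7×0.755×0.195 = 0.6920 m³/s
Panel 2-3: Δb = 4.2 m, d̄ = (1.51+1.74)/2 = 1.625, v̄ = (0.39+0.53)/2 = 0.46 → q = 4.2×1.625×0.46 = 3.140 m³/s
Panel 3-4: Δb = 5.1 m, d̄ = (1.74+1.05)/2 = 1.395, v̄ = (0.53+0.37)/2 = 0.45 → q = 5.1×1.395×0.45 = 3.202 m³/s
Panel 4-5: Δb = 2.3 m, d̄ = (1.05+0.00)/2 = 0.525, v̄ = (0.37+0.00)/2 = 0.185 → q = 2.3×0.525×0.185 = 0.2234 m³/s
Q = Σ q = 7.256 m³/s

7.26 m³/s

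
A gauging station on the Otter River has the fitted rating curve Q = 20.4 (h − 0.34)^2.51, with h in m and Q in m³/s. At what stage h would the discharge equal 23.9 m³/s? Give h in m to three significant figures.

1.41 m

h − h₀ = (Q/C)^(1/b) = (23.9/20.4)^(1/2.51) = 1.065 m
h = 0.34 + 1.065 = 1.405 m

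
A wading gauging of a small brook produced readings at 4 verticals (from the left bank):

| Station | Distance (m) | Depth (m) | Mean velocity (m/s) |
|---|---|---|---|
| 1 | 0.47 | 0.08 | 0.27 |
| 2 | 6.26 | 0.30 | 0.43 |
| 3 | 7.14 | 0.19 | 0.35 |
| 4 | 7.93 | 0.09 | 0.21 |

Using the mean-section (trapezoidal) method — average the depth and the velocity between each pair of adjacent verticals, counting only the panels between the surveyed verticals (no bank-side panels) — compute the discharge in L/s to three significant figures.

500 L/s

Panel 1-2: Δb = 5.79 m, d̄ = (0.08+0.30)/2 = 0.19, v̄ = (0.27+0.43)/2 = 0.35 → q = 5.79×0.19×0.35 = 0.3850 m³/s
Panel 2-3: Δb = 0.88 m, d̄ = (0.30+0.19)/2 = 0.245, v̄ = (0.43+0.35)/2 = 0.39 → q = 0.88×0.245×0.39 = 0.08408 m³/s
Panel 3-4: Δb = 0.79 m, d̄ = (0.19+0.09)/2 = 0.14, v̄ = (0.35+0.21)/2 = 0.28 → q = 0.79×0.14×0.28 = 0.03097 m³/s
Q = Σ q = 0.5001 m³/s
= 0.5001 × 1000 = 500.1 L/s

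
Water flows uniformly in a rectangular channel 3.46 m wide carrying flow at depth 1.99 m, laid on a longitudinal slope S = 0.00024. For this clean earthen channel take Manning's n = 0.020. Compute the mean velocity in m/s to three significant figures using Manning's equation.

0.736 m/s

A = b·y = 3.46 × 1.99 = 6.885 m²
P = b + 2y = 3.46 + 2×1.99 = 7.440 m
R = A/P = 6.885/7.440 = 0.9255 m
Q = (1/n)·A·R^(2/3)·S^(1/2) = (1/0.020) × 6.885 × 0.9255^(2/3) × 0.00024^(1/2) = 5.065 m³/s
V = Q/A = 5.065/6.885 = 0.7356 m/s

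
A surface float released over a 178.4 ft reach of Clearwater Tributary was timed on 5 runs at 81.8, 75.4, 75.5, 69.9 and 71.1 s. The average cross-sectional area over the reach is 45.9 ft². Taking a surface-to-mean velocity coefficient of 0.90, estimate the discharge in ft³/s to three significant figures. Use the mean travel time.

t̄ = (81.8 + 75.4 + 75.5 + 69.9 + 71.1) / 5 = 74.74 s
v_surface = L / t̄ = 178.4 / 74.74 = 2.387 ft/s
v_mean = 0.90 × 2.387 = 2.148 ft/s
Q = A × v_mean = 45.9 × 2.148 = 98.60 ft³/s

98.6 ft³/s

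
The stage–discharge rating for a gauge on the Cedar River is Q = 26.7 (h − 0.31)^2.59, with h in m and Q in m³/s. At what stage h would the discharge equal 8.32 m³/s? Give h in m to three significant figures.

h − h₀ = (Q/C)^(1/b) = (8.32/26.7)^(1/2.59) = 0.6375 m
h = 0.31 + 0.6375 = 0.9475 m

0.948 m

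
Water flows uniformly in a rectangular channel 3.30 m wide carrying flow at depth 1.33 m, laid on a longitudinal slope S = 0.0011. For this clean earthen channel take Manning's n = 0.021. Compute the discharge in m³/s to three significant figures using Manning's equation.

A = b·y = 3.30 × 1.33 = 4.389 m²
P = b + 2y = 3.30 + 2×1.33 = 5.960 m
R = A/P = 4.389/5.960 = 0.7364 m
Q = (1/n)·A·R^(2/3)·S^(1/2) = (1/0.021) × 4.389 × 0.7364^(2/3) × 0.0011^(1/2) = 5.653 m³/s

5.65 m³/s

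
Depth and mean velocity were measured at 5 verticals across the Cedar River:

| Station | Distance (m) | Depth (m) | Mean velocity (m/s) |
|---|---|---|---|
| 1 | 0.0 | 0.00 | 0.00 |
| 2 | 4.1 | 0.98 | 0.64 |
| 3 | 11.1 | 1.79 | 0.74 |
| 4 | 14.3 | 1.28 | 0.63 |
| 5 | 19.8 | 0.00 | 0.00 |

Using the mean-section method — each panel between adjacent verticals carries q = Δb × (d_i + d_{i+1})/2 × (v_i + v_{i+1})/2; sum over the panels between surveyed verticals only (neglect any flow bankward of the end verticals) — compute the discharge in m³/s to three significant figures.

11.8 m³/s

Panel 1-2: Δb = 4.1 m, d̄ = (0.00+0.98)/2 = 0.49, v̄ = (0.00+0.64)/2 = 0.32 → q = 4.1×0.49×0.32 = 0.6429 m³/s
Panel 2-3: Δb = 7 m, d̄ = (0.98+1.79)/2 = 1.385, v̄ = (0.64+0.74)/2 = 0.69 → q = 7×1.385×0.69 = 6.690 m³/s
Panel 3-4: Δb = 3.2 m, d̄ = (1.79+1.28)/2 = 1.535, v̄ = (0.74+0.63)/2 = 0.685 → q = 3.2×1.535×0.685 = 3.365 m³/s
Panel 4-5: Δb = 5.5 m, d̄ = (1.28+0.00)/2 = 0.64, v̄ = (0.63+0.00)/2 = 0.315 → q = 5.5×0.64×0.315 = 1.109 m³/s
Q = Σ q = 11.81 m³/s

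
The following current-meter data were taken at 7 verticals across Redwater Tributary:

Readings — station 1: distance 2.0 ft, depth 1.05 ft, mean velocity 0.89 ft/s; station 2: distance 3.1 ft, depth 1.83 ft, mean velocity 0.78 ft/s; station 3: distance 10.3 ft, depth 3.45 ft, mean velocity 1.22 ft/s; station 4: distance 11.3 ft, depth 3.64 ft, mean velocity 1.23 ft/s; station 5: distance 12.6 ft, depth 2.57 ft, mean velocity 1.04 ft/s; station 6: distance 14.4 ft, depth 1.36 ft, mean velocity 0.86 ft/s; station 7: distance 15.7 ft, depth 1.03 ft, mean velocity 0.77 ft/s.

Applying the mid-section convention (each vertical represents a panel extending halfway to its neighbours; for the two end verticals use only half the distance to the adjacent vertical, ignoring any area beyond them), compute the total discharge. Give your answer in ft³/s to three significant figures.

35.3 ft³/s

w_1 = (3.1 − 2.0)/2 = 0.55 ft; q_1 = 0.89 × 1.05 × 0.55 = 0.5140 ft³/s
w_2 = (10.3 − 2.0)/2 = 4.15 ft; q_2 = 0.78 × 1.83 × 4.15 = 5.924 ft³/s
w_3 = (11.3 − 3.1)/2 = 4.1 ft; q_3 = 1.22 × 3.45 × 4.1 = 17.26 ft³/s
w_4 = (12.6 − 10.3)/2 = 1.15 ft; q_4 = 1.23 × 3.64 × 1.15 = 5.149 ft³/s
w_5 = (14.4 − 11.3)/2 = 1.55 ft; q_5 = 1.04 × 2.57 × 1.55 = 4.143 ft³/s
w_6 = (15.7 − 12.6)/2 = 1.55 ft; q_6 = 0.86 × 1.36 × 1.55 = 1.813 ft³/s
w_7 = (15.7 − 14.4)/2 = 0.65 ft; q_7 = 0.77 × 1.03 × 0.65 = 0.5155 ft³/s
Q = Σ qᵢ = 35.31 ft³/s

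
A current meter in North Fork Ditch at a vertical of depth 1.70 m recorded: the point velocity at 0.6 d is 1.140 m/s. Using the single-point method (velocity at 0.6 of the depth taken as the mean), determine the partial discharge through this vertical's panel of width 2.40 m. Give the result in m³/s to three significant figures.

4.65 m³/s

v̄ = v₀.₆ = 1.140 m/s
q = v̄ × d × w = 1.140 × 1.70 × 2.40 = 4.651 m³/s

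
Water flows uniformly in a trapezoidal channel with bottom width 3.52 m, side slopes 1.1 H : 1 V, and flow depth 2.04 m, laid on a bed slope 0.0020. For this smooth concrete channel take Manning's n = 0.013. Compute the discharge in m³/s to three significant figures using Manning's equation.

46.4 m³/s

A = (b + z·y)·y = (3.52 + 1.1×2.04)×2.04 = 11.76 m²
P = b + 2y√(1+z²) = 3.52 + 2×2.04×√(1+1.1²) = 9.585 m
R = A/P = 11.76/9.585 = 1.227 m
Q = (1/n)·A·R^(2/3)·S^(1/2) = (1/0.013) × 11.76 × 1.227^(2/3) × 0.0020^(1/2) = 46.35 m³/s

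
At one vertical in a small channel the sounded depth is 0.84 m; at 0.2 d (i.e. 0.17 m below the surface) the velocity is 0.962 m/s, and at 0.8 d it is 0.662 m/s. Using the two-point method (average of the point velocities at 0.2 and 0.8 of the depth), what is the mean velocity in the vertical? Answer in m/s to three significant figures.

0.812 m/s

v̄ = (0.962 + 0.662) / 2 = 0.8120 m/s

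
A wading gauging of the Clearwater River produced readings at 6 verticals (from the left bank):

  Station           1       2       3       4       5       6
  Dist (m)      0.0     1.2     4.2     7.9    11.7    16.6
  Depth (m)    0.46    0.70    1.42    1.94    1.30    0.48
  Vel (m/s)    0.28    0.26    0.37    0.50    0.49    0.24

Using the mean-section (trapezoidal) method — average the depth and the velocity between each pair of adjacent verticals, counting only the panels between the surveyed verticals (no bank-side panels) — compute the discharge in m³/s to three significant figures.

8.53 m³/s

Panel 1-2: Δb = 1.2 m, d̄ = (0.46+0.70)/2 = 0.58, v̄ = (0.28+0.26)/2 = 0.27 → q = 1.2×0.58×0.27 = 0.1879 m³/s
Panel 2-3: Δb = 3 m, d̄ = (0.70+1.42)/2 = 1.06, v̄ = (0.26+0.37)/2 = 0.315 → q = 3×1.06×0.315 = 1.002 m³/s
Panel 3-4: Δb = 3.7 m, d̄ = (1.42+1.94)/2 = 1.68, v̄ = (0.37+0.50)/2 = 0.435 → q = 3.7×1.68×0.435 = 2.704 m³/s
Panel 4-5: Δb = 3.8 m, d̄ = (1.94+1.30)/2 = 1.62, v̄ = (0.50+0.49)/2 = 0.495 → q = 3.8×1.62×0.495 = 3.047 m³/s
Panel 5-6: Δb = 4.9 m, d̄ = (1.30+0.48)/2 = 0.89, v̄ = (0.49+0.24)/2 = 0.365 → q = 4.9×0.89×0.365 = 1.592 m³/s
Q = Σ q = 8.533 m³/s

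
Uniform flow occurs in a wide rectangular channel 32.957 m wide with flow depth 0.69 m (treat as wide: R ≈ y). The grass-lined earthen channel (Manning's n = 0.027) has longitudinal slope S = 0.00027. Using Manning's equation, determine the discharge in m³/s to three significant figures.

A = b·y = 32.957 × 0.69 = 22.74 m²
Wide channel: R ≈ y = 0.69 m
Q = (1/n)·A·R^(2/3)·S^(1/2) = (1/0.027) × 22.74 × 0.6900^(2/3) × 0.00027^(1/2) = 10.81 m³/s

10.8 m³/s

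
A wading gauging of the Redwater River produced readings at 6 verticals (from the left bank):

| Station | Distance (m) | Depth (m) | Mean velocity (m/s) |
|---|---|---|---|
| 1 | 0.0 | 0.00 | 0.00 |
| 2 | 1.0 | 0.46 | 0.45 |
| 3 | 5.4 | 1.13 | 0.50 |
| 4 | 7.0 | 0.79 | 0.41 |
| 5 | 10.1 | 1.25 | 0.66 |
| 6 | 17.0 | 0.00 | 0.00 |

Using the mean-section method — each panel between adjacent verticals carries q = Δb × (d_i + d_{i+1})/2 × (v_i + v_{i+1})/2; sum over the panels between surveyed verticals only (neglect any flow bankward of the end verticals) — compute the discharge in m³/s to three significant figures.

Panel 1-2: Δb = 1 m, d̄ = (0.00+0.46)/2 = 0.23, v̄ = (0.00+0.45)/2 = 0.225 → q = 1×0.23×0.225 = 0.05175 m³/s
Panel 2-3: Δb = 4.4 m, d̄ = (0.46+1.13)/2 = 0.795, v̄ = (0.45+0.50)/2 = 0.475 → q = 4.4×0.795×0.475 = 1.662 m³/s
Panel 3-4: Δb = 1.6 m, d̄ = (1.13+0.79)/2 = 0.96, v̄ = (0.50+0.41)/2 = 0.455 → q = 1.6×0.96×0.455 = 0.6989 m³/s
Panel 4-5: Δb = 3.1 m, d̄ = (0.79+1.25)/2 = 1.02, v̄ = (0.41+0.66)/2 = 0.535 → q = 3.1×1.02×0.535 = 1.692 m³/s
Panel 5-6: Δb = 6.9 m, d̄ = (1.25+0.00)/2 = 0.625, v̄ = (0.66+0.00)/2 = 0.33 → q = 6.9×0.625×0.33 = 1.423 m³/s
Q = Σ q = 5.527 m³/s

5.53 m³/s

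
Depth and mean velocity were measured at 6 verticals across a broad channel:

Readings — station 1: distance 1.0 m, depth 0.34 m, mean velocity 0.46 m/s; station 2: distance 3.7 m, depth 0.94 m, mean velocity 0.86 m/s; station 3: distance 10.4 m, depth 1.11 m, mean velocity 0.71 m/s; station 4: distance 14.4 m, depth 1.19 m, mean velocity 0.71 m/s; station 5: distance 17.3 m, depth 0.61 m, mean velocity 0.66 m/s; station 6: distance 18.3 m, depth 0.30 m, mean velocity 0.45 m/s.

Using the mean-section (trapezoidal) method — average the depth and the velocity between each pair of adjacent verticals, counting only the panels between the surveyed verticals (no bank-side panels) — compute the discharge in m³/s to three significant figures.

Panel 1-2: Δb = 2.7 m, d̄ = (0.34+0.94)/2 = 0.64, v̄ = (0.46+0.86)/2 = 0.66 → q = 2.7×0.64×0.66 = 1.140 m³/s
Panel 2-3: Δb = 6.7 m, d̄ = (0.94+1.11)/2 = 1.025, v̄ = (0.86+0.71)/2 = 0.785 → q = 6.7×1.025×0.785 = 5.391 m³/s
Panel 3-4: Δb = 4 m, d̄ = (1.11+1.19)/2 = 1.15, v̄ = (0.71+0.71)/2 = 0.71 → q = 4×1.15×0.71 = 3.266 m³/s
Panel 4-5: Δb = 2.9 m, d̄ = (1.19+0.61)/2 = 0.9, v̄ = (0.71+0.66)/2 = 0.685 → q = 2.9×0.9×0.685 = 1.788 m³/s
Panel 5-6: Δb = 1 m, d̄ = (0.61+0.30)/2 = 0.455, v̄ = (0.66+0.45)/2 = 0.555 → q = 1×0.455×0.555 = 0.2525 m³/s
Q = Σ q = 11.84 m³/s

11.8 m³/s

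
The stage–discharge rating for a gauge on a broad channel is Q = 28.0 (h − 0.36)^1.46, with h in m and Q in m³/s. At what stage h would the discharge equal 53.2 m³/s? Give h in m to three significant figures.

1.91 m

h − h₀ = (Q/C)^(1/b) = (53.2/28.0)^(1/1.46) = 1.552 m
h = 0.36 + 1.552 = 1.912 m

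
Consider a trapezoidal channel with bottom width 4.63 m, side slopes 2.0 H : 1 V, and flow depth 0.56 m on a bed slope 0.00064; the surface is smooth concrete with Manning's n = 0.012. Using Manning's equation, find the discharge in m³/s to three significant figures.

A = (b + z·y)·y = (4.63 + 2.0×0.56)×0.56 = 3.220 m²
P = b + 2y√(1+z²) = 4.63 + 2×0.56×√(1+2.0²) = 7.134 m
R = A/P = 3.220/7.134 = 0.4513 m
Q = (1/n)·A·R^(2/3)·S^(1/2) = (1/0.012) × 3.220 × 0.4513^(2/3) × 0.00064^(1/2) = 3.994 m³/s

3.99 m³/s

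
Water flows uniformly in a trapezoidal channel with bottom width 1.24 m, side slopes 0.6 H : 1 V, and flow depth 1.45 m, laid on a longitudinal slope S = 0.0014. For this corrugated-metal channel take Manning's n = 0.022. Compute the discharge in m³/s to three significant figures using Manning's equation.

A = (b + z·y)·y = (1.24 + 0.6×1.45)×1.45 = 3.060 m²
P = b + 2y√(1+z²) = 1.24 + 2×1.45×√(1+0.6²) = 4.622 m
R = A/P = 3.060/4.622 = 0.6619 m
Q = (1/n)·A·R^(2/3)·S^(1/2) = (1/0.022) × 3.060 × 0.6619^(2/3) × 0.0014^(1/2) = 3.952 m³/s

3.95 m³/s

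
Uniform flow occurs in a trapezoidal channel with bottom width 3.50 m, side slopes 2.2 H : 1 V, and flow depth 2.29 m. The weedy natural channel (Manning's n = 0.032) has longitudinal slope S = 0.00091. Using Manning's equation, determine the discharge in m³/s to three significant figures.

A = (b + z·y)·y = (3.50 + 2.2×2.29)×2.29 = 19.55 m²
P = b + 2y√(1+z²) = 3.50 + 2×2.29×√(1+2.2²) = 14.57 m
R = A/P = 19.55/14.57 = 1.342 m
Q = (1/n)·A·R^(2/3)·S^(1/2) = (1/0.032) × 19.55 × 1.342^(2/3) × 0.00091^(1/2) = 22.43 m³/s

22.4 m³/s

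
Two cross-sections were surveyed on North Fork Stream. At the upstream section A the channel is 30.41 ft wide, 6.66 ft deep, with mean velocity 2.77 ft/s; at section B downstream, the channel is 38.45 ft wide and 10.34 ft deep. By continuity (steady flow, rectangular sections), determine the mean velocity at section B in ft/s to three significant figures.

Q = A₁V₁ = (30.41×6.66) × 2.77 = 561.0 ft³/s
A₂ = 38.45 × 10.34 = 397.6 ft²
V₂ = Q/A₂ = 561.0/397.6 = 1.411 ft/s

1.41 ft/s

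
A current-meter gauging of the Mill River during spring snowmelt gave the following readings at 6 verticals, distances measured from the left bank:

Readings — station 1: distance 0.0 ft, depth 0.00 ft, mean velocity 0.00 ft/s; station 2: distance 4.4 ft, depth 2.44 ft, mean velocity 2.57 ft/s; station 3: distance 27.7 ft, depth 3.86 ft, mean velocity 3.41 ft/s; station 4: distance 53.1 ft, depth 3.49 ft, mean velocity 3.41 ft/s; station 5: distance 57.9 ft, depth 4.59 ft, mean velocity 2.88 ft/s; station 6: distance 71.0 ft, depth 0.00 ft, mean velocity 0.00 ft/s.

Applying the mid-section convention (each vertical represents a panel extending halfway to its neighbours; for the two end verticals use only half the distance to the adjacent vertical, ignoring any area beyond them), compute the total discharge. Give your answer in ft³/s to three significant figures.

w_2 = (27.7 − 0.0)/2 = 13.85 ft; q_2 = 2.57 × 2.44 × 13.85 = 86.85 ft³/s
w_3 = (53.1 − 4.4)/2 = 24.35 ft; q_3 = 3.41 × 3.86 × 24.35 = 320.5 ft³/s
w_4 = (57.9 − 27.7)/2 = 15.1 ft; q_4 = 3.41 × 3.49 × 15.1 = 179.7 ft³/s
w_5 = (71.0 − 53.1)/2 = 8.95 ft; q_5 = 2.88 × 4.59 × 8.95 = 118.3 ft³/s
Stations 1, 6 contribute zero (depth or velocity is 0).
Q = Σ qᵢ = 705.4 ft³/s

705 ft³/s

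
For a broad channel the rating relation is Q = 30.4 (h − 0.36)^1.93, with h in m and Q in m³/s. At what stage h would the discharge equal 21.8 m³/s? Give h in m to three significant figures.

1.20 m

h − h₀ = (Q/C)^(1/b) = (21.8/30.4)^(1/1.93) = 0.8417 m
h = 0.36 + 0.8417 = 1.202 m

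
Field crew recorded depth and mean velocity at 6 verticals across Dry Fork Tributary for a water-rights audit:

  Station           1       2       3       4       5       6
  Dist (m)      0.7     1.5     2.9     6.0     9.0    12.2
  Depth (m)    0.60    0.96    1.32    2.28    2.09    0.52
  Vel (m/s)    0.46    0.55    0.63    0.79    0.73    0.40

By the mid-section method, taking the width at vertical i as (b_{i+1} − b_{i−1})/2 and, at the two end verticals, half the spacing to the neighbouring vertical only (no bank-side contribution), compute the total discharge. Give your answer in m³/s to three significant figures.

13.1 m³/s

w_1 = (1.5 − 0.7)/2 = 0.4 m; q_1 = 0.46 × 0.60 × 0.4 = 0.1104 m³/s
w_2 = (2.9 − 0.7)/2 = 1.1 m; q_2 = 0.55 × 0.96 × 1.1 = 0.5808 m³/s
w_3 = (6.0 − 1.5)/2 = 2.25 m; q_3 = 0.63 × 1.32 × 2.25 = 1.871 m³/s
w_4 = (9.0 − 2.9)/2 = 3.05 m; q_4 = 0.79 × 2.28 × 3.05 = 5.494 m³/s
w_5 = (12.2 − 6.0)/2 = 3.1 m; q_5 = 0.73 × 2.09 × 3.1 = 4.730 m³/s
w_6 = (12.2 − 9.0)/2 = 1.6 m; q_6 = 0.40 × 0.52 × 1.6 = 0.3328 m³/s
Q = Σ qᵢ = 13.12 m³/s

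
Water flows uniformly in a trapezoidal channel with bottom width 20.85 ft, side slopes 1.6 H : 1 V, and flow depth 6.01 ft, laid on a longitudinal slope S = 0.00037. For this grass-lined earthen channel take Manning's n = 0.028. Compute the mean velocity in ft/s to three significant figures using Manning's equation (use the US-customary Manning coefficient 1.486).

A = (b + z·y)·y = (20.85 + 1.6×6.01)×6.01 = 183.1 ft²
P = b + 2y√(1+z²) = 20.85 + 2×6.01×√(1+1.6²) = 43.53 ft
R = A/P = 183.1/43.53 = 4.206 ft
Q = (1.486/n)·A·R^(2/3)·S^(1/2) = (1.486/0.028) × 183.1 × 4.206^(2/3) × 0.00037^(1/2) = 487.1 ft³/s
V = Q/A = 487.1/183.1 = 2.660 ft/s

2.66 ft/s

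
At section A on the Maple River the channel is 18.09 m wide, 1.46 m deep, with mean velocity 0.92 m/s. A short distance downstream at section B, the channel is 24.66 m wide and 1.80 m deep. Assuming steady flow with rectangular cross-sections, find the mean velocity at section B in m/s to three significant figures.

0.547 m/s

Q = A₁V₁ = (18.09×1.46) × 0.92 = 24.30 m³/s
A₂ = 24.66 × 1.80 = 44.39 m²
V₂ = Q/A₂ = 24.30/44.39 = 0.5474 m/s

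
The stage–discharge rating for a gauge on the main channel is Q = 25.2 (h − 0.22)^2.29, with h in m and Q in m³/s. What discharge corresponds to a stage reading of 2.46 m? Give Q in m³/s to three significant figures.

160 m³/s

Q = 25.2 × (2.46 − 0.22)^2.29 = 25.2 × 2.24^2.29 = 159.8 m³/s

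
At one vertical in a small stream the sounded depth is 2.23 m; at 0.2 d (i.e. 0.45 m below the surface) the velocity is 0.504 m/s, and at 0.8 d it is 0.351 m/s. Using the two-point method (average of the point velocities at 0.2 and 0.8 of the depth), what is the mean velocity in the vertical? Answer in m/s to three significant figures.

v̄ = (0.504 + 0.351) / 2 = 0.4275 m/s

0.428 m/s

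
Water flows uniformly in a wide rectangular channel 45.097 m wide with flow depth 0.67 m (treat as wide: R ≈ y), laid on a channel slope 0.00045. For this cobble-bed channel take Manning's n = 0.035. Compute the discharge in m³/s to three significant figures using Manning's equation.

14.0 m³/s

A = b·y = 45.097 × 0.67 = 30.21 m²
Wide channel: R ≈ y = 0.67 m
Q = (1/n)·A·R^(2/3)·S^(1/2) = (1/0.035) × 30.21 × 0.6700^(2/3) × 0.00045^(1/2) = 14.02 m³/s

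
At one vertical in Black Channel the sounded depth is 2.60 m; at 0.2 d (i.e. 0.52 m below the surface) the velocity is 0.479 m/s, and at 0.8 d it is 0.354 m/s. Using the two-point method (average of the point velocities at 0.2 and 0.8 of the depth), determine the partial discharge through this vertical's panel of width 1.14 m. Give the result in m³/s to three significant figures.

1.23 m³/s

v̄ = (0.479 + 0.354) / 2 = 0.4165 m/s
q = v̄ × d × w = 0.4165 × 2.60 × 1.14 = 1.235 m³/s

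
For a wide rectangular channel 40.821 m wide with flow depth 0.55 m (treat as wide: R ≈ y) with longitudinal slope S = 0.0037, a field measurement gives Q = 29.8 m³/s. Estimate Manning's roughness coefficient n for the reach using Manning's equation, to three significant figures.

A = b·y = 40.821 × 0.55 = 22.45 m²
Wide channel: R ≈ y = 0.55 m
n = (1/Q)·A·R^(2/3)·S^(1/2) = (1/29.8) × 22.45 × 0.6713 × 0.06083 = 0.03076

0.0308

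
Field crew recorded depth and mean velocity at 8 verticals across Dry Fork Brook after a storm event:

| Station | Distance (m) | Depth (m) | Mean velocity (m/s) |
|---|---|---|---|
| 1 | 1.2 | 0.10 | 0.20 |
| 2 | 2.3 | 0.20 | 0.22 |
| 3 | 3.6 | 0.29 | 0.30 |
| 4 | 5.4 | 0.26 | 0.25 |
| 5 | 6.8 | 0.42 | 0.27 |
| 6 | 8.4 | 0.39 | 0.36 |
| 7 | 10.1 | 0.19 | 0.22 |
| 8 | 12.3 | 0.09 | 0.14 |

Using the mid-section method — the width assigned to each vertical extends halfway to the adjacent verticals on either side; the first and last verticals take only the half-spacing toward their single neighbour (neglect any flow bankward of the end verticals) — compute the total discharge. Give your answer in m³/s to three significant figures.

0.800 m³/s

w_1 = (2.3 − 1.2)/2 = 0.55 m; q_1 = 0.20 × 0.10 × 0.55 = 0.01100 m³/s
w_2 = (3.6 − 1.2)/2 = 1.2 m; q_2 = 0.22 × 0.20 × 1.2 = 0.05280 m³/s
w_3 = (5.4 − 2.3)/2 = 1.55 m; q_3 = 0.30 × 0.29 × 1.55 = 0.1349 m³/s
w_4 = (6.8 − 3.6)/2 = 1.6 m; q_4 = 0.25 × 0.26 × 1.6 = 0.1040 m³/s
w_5 = (8.4 − 5.4)/2 = 1.5 m; q_5 = 0.27 × 0.42 × 1.5 = 0.1701 m³/s
w_6 = (10.1 − 6.8)/2 = 1.65 m; q_6 = 0.36 × 0.39 × 1.65 = 0.2317 m³/s
w_7 = (12.3 − 8.4)/2 = 1.95 m; q_7 = 0.22 × 0.19 × 1.95 = 0.08151 m³/s
w_8 = (12.3 − 10.1)/2 = 1.1 m; q_8 = 0.14 × 0.09 × 1.1 = 0.01386 m³/s
Q = Σ qᵢ = 0.7998 m³/s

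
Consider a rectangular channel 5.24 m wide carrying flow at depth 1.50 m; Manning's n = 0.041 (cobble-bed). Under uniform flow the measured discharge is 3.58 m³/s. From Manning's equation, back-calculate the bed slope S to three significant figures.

A = b·y = 5.24 × 1.50 = 7.860 m²
P = b + 2y = 5.24 + 2×1.50 = 8.240 m
R = A/P = 7.860/8.240 = 0.9539 m
S = (Q·n / (1·A·R^(2/3)))² = (3.58×0.041 / (1×7.860×0.9690))² = 0.0003714

0.000371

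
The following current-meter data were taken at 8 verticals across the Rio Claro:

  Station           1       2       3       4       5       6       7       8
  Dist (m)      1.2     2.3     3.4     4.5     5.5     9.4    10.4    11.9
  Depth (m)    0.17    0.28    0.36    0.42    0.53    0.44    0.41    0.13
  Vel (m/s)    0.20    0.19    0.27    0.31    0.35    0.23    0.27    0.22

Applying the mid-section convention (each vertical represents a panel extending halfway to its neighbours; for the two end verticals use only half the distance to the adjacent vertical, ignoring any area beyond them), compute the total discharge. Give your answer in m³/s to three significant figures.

w_1 = (2.3 − 1.2)/2 = 0.55 m; q_1 = 0.20 × 0.17 × 0.55 = 0.01870 m³/s
w_2 = (3.4 − 1.2)/2 = 1.1 m; q_2 = 0.19 × 0.28 × 1.1 = 0.05852 m³/s
w_3 = (4.5 − 2.3)/2 = 1.1 m; q_3 = 0.27 × 0.36 × 1.1 = 0.1069 m³/s
w_4 = (5.5 − 3.4)/2 = 1.05 m; q_4 = 0.31 × 0.42 × 1.05 = 0.1367 m³/s
w_5 = (9.4 − 4.5)/2 = 2.45 m; q_5 = 0.35 × 0.53 × 2.45 = 0.4545 m³/s
w_6 = (10.4 − 5.5)/2 = 2.45 m; q_6 = 0.23 × 0.44 × 2.45 = 0.2479 m³/s
w_7 = (11.9 − 9.4)/2 = 1.25 m; q_7 = 0.27 × 0.41 × 1.25 = 0.1384 m³/s
w_8 = (11.9 − 10.4)/2 = 0.75 m; q_8 = 0.22 × 0.13 × 0.75 = 0.02145 m³/s
Q = Σ qᵢ = 1.183 m³/s

1.18 m³/s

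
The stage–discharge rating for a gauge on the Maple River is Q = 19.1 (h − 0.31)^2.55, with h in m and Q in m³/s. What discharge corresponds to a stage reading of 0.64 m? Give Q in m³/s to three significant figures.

Q = 19.1 × (0.64 − 0.31)^2.55 = 19.1 × 0.33^2.55 = 1.130 m³/s

1.13 m³/s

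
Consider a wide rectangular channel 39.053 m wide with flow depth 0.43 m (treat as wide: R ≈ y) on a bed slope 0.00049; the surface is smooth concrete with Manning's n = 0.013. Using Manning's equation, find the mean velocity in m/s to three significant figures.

0.970 m/s

A = b·y = 39.053 × 0.43 = 16.79 m²
Wide channel: R ≈ y = 0.43 m
Q = (1/n)·A·R^(2/3)·S^(1/2) = (1/0.013) × 16.79 × 0.4300^(2/3) × 0.00049^(1/2) = 16.29 m³/s
V = Q/A = 16.29/16.79 = 0.9701 m/s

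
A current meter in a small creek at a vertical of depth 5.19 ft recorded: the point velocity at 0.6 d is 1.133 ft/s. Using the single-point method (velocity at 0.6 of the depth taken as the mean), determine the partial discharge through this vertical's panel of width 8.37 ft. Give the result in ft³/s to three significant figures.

v̄ = v₀.₆ = 1.133 ft/s
q = v̄ × d × w = 1.133 × 5.19 × 8.37 = 49.22 ft³/s

49.2 ft³/s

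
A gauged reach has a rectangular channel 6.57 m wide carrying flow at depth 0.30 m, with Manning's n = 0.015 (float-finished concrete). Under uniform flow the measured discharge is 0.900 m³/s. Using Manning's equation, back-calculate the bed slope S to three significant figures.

0.000262

A = b·y = 6.57 × 0.30 = 1.971 m²
P = b + 2y = 6.57 + 2×0.30 = 7.170 m
R = A/P = 1.971/7.170 = 0.2749 m
S = (Q·n / (1·A·R^(2/3)))² = (0.900×0.015 / (1×1.971×0.4228))² = 0.0002625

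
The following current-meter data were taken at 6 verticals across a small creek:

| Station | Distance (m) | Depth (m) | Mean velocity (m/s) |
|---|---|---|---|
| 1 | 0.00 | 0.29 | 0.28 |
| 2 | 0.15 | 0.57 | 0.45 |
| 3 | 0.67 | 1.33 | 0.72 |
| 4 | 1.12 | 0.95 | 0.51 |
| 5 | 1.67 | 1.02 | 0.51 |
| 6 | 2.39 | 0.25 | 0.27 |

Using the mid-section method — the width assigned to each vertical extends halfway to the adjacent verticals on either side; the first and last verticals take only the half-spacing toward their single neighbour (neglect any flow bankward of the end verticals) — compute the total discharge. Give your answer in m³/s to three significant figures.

1.15 m³/s

w_1 = (0.15 − 0.00)/2 = 0.075 m; q_1 = 0.28 × 0.29 × 0.075 = 0.006090 m³/s
w_2 = (0.67 − 0.00)/2 = 0.335 m; q_2 = 0.45 × 0.57 × 0.335 = 0.08593 m³/s
w_3 = (1.12 − 0.15)/2 = 0.485 m; q_3 = 0.72 × 1.33 × 0.485 = 0.4644 m³/s
w_4 = (1.67 − 0.67)/2 = 0.5 m; q_4 = 0.51 × 0.95 × 0.5 = 0.2423 m³/s
w_5 = (2.39 − 1.12)/2 = 0.635 m; q_5 = 0.51 × 1.02 × 0.635 = 0.3303 m³/s
w_6 = (2.39 − 1.67)/2 = 0.36 m; q_6 = 0.27 × 0.25 × 0.36 = 0.02430 m³/s
Q = Σ qᵢ = 1.153 m³/s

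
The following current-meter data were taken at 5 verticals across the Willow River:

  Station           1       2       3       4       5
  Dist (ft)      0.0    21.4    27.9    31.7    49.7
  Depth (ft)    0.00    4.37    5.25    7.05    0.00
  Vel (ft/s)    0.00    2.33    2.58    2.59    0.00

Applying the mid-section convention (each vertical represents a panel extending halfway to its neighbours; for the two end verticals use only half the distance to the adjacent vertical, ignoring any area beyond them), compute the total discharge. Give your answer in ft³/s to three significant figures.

w_2 = (27.9 − 0.0)/2 = 13.95 ft; q_2 = 2.33 × 4.37 × 13.95 = 142.0 ft³/s
w_3 = (31.7 − 21.4)/2 = 5.15 ft; q_3 = 2.58 × 5.25 × 5.15 = 69.76 ft³/s
w_4 = (49.7 − 27.9)/2 = 10.9 ft; q_4 = 2.59 × 7.05 × 10.9 = 199.0 ft³/s
Stations 1, 5 contribute zero (depth or velocity is 0).
Q = Σ qᵢ = 410.8 ft³/s

411 ft³/s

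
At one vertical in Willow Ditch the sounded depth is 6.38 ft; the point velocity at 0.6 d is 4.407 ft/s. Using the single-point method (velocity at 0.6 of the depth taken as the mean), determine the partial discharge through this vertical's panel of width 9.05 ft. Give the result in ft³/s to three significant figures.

v̄ = v₀.₆ = 4.407 ft/s
q = v̄ × d × w = 4.407 × 6.38 × 9.05 = 254.5 ft³/s

254 ft³/s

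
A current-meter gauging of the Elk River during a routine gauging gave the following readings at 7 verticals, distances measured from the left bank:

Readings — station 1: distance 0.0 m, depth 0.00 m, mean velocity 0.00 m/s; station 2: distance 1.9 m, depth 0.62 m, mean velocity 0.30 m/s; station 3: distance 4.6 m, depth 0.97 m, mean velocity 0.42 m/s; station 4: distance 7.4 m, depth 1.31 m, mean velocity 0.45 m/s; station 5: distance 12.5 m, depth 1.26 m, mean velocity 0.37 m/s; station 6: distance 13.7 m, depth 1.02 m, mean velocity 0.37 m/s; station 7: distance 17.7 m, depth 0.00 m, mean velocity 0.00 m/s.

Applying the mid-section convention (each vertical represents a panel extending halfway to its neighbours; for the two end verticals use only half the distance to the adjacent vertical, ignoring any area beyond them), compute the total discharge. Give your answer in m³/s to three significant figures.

6.33 m³/s

w_2 = (4.6 − 0.0)/2 = 2.3 m; q_2 = 0.30 × 0.62 × 2.3 = 0.4278 m³/s
w_3 = (7.4 − 1.9)/2 = 2.75 m; q_3 = 0.42 × 0.97 × 2.75 = 1.120 m³/s
w_4 = (12.5 − 4.6)/2 = 3.95 m; q_4 = 0.45 × 1.31 × 3.95 = 2.329 m³/s
w_5 = (13.7 − 7.4)/2 = 3.15 m; q_5 = 0.37 × 1.26 × 3.15 = 1.469 m³/s
w_6 = (17.7 − 12.5)/2 = 2.6 m; q_6 = 0.37 × 1.02 × 2.6 = 0.9812 m³/s
Stations 1, 7 contribute zero (depth or velocity is 0).
Q = Σ qᵢ = 6.326 m³/s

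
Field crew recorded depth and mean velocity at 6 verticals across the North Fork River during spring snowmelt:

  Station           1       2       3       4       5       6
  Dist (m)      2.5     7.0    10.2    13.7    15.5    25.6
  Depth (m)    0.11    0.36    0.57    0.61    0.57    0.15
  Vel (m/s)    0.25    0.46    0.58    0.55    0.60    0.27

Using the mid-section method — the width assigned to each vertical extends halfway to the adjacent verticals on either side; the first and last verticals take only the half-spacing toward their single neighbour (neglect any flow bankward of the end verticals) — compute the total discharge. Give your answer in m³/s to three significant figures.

4.94 m³/s

w_1 = (7.0 − 2.5)/2 = 2.25 m; q_1 = 0.25 × 0.11 × 2.25 = 0.06188 m³/s
w_2 = (10.2 − 2.5)/2 = 3.85 m; q_2 = 0.46 × 0.36 × 3.85 = 0.6376 m³/s
w_3 = (13.7 − 7.0)/2 = 3.35 m; q_3 = 0.58 × 0.57 × 3.35 = 1.108 m³/s
w_4 = (15.5 − 10.2)/2 = 2.65 m; q_4 = 0.55 × 0.61 × 2.65 = 0.8891 m³/s
w_5 = (25.6 − 13.7)/2 = 5.95 m; q_5 = 0.60 × 0.57 × 5.95 = 2.035 m³/s
w_6 = (25.6 − 15.5)/2 = 5.05 m; q_6 = 0.27 × 0.15 × 5.05 = 0.2045 m³/s
Q = Σ qᵢ = 4.935 m³/s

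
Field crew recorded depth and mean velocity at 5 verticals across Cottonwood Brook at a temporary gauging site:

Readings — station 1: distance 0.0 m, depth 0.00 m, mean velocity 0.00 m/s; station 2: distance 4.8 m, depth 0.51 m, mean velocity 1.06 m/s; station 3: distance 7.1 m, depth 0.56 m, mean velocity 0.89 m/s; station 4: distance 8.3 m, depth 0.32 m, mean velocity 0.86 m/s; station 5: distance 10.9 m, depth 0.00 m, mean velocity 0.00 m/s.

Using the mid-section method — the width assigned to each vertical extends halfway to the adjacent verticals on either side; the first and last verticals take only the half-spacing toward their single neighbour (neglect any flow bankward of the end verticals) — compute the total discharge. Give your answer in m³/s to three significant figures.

3.31 m³/s

w_2 = (7.1 − 0.0)/2 = 3.55 m; q_2 = 1.06 × 0.51 × 3.55 = 1.919 m³/s
w_3 = (8.3 − 4.8)/2 = 1.75 m; q_3 = 0.89 × 0.56 × 1.75 = 0.8722 m³/s
w_4 = (10.9 − 7.1)/2 = 1.9 m; q_4 = 0.86 × 0.32 × 1.9 = 0.5229 m³/s
Stations 1, 5 contribute zero (depth or velocity is 0).
Q = Σ qᵢ = 3.314 m³/s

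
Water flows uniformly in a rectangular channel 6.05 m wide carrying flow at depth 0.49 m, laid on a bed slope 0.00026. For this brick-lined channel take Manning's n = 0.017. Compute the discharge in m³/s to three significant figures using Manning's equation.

A = b·y = 6.05 × 0.49 = 2.965 m²
P = b + 2y = 6.05 + 2×0.49 = 7.030 m
R = A/P = 2.965/7.030 = 0.4217 m
Q = (1/n)·A·R^(2/3)·S^(1/2) = (1/0.017) × 2.965 × 0.4217^(2/3) × 0.00026^(1/2) = 1.581 m³/s

1.58 m³/s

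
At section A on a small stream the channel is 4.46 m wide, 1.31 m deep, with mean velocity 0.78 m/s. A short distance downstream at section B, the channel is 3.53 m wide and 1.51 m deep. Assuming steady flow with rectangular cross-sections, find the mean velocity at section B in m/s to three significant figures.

0.855 m/s

Q = A₁V₁ = (4.46×1.31) × 0.78 = 4.557 m³/s
A₂ = 3.53 × 1.51 = 5.330 m²
V₂ = Q/A₂ = 4.557/5.330 = 0.8550 m/s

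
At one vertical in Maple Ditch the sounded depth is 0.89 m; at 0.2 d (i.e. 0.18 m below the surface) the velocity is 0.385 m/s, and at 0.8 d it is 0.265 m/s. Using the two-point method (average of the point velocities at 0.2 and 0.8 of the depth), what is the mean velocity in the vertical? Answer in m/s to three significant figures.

v̄ = (0.385 + 0.265) / 2 = 0.3250 m/s

0.325 m/s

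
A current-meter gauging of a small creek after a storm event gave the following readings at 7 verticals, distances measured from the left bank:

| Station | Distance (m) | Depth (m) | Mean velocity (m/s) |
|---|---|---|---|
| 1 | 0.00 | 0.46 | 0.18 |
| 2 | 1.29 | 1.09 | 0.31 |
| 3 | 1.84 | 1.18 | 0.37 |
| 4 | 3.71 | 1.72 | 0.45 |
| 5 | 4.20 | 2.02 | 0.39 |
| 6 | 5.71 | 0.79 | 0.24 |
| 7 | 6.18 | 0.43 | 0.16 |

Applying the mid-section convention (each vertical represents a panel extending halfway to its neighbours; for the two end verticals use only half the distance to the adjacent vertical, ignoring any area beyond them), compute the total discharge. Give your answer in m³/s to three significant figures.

2.80 m³/s

w_1 = (1.29 − 0.00)/2 = 0.645 m; q_1 = 0.18 × 0.46 × 0.645 = 0.05341 m³/s
w_2 = (1.84 − 0.00)/2 = 0.92 m; q_2 = 0.31 × 1.09 × 0.92 = 0.3109 m³/s
w_3 = (3.71 − 1.29)/2 = 1.21 m; q_3 = 0.37 × 1.18 × 1.21 = 0.5283 m³/s
w_4 = (4.20 − 1.84)/2 = 1.18 m; q_4 = 0.45 × 1.72 × 1.18 = 0.9133 m³/s
w_5 = (5.71 − 3.71)/2 = 1 m; q_5 = 0.39 × 2.02 × 1 = 0.7878 m³/s
w_6 = (6.18 − 4.20)/2 = 0.99 m; q_6 = 0.24 × 0.79 × 0.99 = 0.1877 m³/s
w_7 = (6.18 − 5.71)/2 = 0.235 m; q_7 = 0.16 × 0.43 × 0.235 = 0.01617 m³/s
Q = Σ qᵢ = 2.798 m³/s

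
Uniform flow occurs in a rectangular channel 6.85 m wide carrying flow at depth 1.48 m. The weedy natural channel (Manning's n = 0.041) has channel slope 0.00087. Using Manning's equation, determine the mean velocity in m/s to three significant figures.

0.735 m/s

A = b·y = 6.85 × 1.48 = 10.14 m²
P = b + 2y = 6.85 + 2×1.48 = 9.810 m
R = A/P = 10.14/9.810 = 1.033 m
Q = (1/n)·A·R^(2/3)·S^(1/2) = (1/0.041) × 10.14 × 1.033^(2/3) × 0.00087^(1/2) = 7.455 m³/s
V = Q/A = 7.455/10.14 = 0.7354 m/s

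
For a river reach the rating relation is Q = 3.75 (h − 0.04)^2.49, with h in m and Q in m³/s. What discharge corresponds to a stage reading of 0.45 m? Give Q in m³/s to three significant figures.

0.407 m³/s

Q = 3.75 × (0.45 − 0.04)^2.49 = 3.75 × 0.41^2.49 = 0.4073 m³/s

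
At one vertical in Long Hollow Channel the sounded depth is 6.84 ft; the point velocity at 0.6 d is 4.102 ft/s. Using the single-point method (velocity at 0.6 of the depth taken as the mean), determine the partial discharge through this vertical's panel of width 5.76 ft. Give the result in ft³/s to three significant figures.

v̄ = v₀.₆ = 4.102 ft/s
q = v̄ × d × w = 4.102 × 6.84 × 5.76 = 161.6 ft³/s

162 ft³/s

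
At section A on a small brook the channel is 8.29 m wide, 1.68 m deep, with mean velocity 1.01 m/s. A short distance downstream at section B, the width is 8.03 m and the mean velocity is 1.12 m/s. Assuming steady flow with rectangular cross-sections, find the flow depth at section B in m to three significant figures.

Q = A₁V₁ = (8.29×1.68) × 1.01 = 14.07 m³/s
d₂ = Q/(b₂ V₂) = 14.07/(8.03×1.12) = 1.564 m

1.56 m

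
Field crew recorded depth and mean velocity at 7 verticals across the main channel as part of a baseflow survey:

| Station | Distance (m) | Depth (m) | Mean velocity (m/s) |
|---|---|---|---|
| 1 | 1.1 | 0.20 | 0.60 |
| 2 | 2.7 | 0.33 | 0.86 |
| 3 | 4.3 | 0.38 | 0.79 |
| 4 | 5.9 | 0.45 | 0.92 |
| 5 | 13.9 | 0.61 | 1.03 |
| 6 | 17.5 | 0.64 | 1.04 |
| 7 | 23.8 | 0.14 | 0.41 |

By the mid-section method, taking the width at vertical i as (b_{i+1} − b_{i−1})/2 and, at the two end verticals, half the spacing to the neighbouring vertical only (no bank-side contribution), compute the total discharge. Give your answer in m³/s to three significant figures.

10.1 m³/s

w_1 = (2.7 − 1.1)/2 = 0.8 m; q_1 = 0.60 × 0.20 × 0.8 = 0.09600 m³/s
w_2 = (4.3 − 1.1)/2 = 1.6 m; q_2 = 0.86 × 0.33 × 1.6 = 0.4541 m³/s
w_3 = (5.9 − 2.7)/2 = 1.6 m; q_3 = 0.79 × 0.38 × 1.6 = 0.4803 m³/s
w_4 = (13.9 − 4.3)/2 = 4.8 m; q_4 = 0.92 × 0.45 × 4.8 = 1.987 m³/s
w_5 = (17.5 − 5.9)/2 = 5.8 m; q_5 = 1.03 × 0.61 × 5.8 = 3.644 m³/s
w_6 = (23.8 − 13.9)/2 = 4.95 m; q_6 = 1.04 × 0.64 × 4.95 = 3.295 m³/s
w_7 = (23.8 − 17.5)/2 = 3.15 m; q_7 = 0.41 × 0.14 × 3.15 = 0.1808 m³/s
Q = Σ qᵢ = 10.14 m³/s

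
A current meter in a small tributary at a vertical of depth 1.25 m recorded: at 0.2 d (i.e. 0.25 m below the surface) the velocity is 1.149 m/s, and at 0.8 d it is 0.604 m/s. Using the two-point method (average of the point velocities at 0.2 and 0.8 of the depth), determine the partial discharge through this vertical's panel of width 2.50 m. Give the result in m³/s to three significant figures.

v̄ = (1.149 + 0.604) / 2 = 0.8765 m/s
q = v̄ × d × w = 0.8765 × 1.25 × 2.50 = 2.739 m³/s

2.74 m³/s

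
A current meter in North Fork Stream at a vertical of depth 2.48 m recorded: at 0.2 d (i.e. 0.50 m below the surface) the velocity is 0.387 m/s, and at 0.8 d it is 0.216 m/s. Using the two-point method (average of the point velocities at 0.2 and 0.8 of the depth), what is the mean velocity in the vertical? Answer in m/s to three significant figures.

0.302 m/s

v̄ = (0.387 + 0.216) / 2 = 0.3015 m/s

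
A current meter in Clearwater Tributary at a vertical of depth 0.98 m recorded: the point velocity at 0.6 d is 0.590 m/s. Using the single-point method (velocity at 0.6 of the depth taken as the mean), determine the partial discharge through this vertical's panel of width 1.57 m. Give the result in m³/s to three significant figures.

v̄ = v₀.₆ = 0.590 m/s
q = v̄ × d × w = 0.5900 × 0.98 × 1.57 = 0.9078 m³/s

0.908 m³/s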